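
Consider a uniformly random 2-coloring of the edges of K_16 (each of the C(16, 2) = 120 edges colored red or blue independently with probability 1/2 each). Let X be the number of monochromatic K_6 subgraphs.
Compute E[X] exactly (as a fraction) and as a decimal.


Let X = Σ_S X_S over the C(16, 6) = 8008 subsets S of size 6, where X_S = 1 if the K_6 on S is monochromatic.
For a fixed S, the K_6 on S has C(6, 2) = 15 edges. P[all 15 edges red] = (1/2)^15, and likewise for blue, so P[monochromatic] = 2·(1/2)^15 = 2^{1 − 15} = 1/16384.
By linearity: E[X] = C(16, 6) · 2^{1 − 15} = 8008 · 1/16384 = 1001/2048.
Numerically: E[X] ≈ 0.488770.

E[X] = C(16,6)·2^(1−C(6,2)) = 1001/2048 ≈ 0.488770.


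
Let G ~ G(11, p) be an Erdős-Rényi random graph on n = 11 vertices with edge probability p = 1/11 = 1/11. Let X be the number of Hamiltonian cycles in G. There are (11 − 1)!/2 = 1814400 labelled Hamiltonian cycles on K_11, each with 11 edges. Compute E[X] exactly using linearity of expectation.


K_11 has (11 − 1)!/2 = 1814400 labelled Hamiltonian cycles.
For each such Hamiltonian cycle H, let X_H = 1 if all 11 edges of H are present in G. Then P[X_H = 1] = p^{11} = (1/11)^{11} = 1/285311670611.
Summing the indicators: E[X] = Σ_H E[X_H] = 1814400 · p^{11} = 1814400 · 1/285311670611 = 1814400/285311670611.
Numerically: E[X] ≈ 6.359e-06.

E[X] = 1814400 · (1/11)^{11} = 1814400/285311670611 ≈ 6.359e-06.


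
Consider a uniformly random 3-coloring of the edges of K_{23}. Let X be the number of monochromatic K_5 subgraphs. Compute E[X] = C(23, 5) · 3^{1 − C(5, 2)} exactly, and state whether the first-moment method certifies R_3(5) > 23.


E[X] = C(23, 5) · 3^{1 − 10} = 33649 · 3^{−9} = 33649/19683.
As a reduced fraction: E[X] = 33649/19683 ≈ 1.709546.
Is E[X] < 1? NO.
Since E[X] ≥ 1, the first-moment bound is inconclusive at n = 23; it does NOT by itself certify R_3(5) > 23.

E[X] = 33649/19683 ≈ 1.709546; E[X] ≥ 1; first-moment method inconclusive here.


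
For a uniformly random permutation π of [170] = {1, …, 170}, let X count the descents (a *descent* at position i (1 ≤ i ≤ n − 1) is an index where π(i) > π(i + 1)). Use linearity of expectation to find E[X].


Write X = Σ X_I over i = 1, …, 169, with X_I the indicator of one descent.
There are 169 indicators.
For each fixed i, the pair (π(i), π(i+1)) is a uniformly random ordered pair of distinct values from {1, …, 170}; by symmetry P[π(i) > π(i+1)] = 1/2.
By linearity: E[X] = 169 · (1/2) = (170 − 1) · (1/2) = 169/2 ≈ 84.500.

E[X] = 169/2 = 84.500.


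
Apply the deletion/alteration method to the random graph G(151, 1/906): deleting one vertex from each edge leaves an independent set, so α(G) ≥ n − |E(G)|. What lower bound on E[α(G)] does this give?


E[|E(G)|] = C(151, 2)·p = 11325 · (1/906) = 25/2.
E[α(G)] ≥ n − E[|E(G)|] = 151 − 25/2 = 277/2.
Numerically: ≈ 138.500000.
(This is only a lower bound; the true E[α(G)] may be larger.)

E[α(G)] ≥ 277/2 ≈ 138.500000.


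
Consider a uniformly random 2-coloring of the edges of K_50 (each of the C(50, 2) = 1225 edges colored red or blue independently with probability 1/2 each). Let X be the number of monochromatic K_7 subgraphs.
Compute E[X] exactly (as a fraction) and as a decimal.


Let X = Σ_S X_S over the C(50, 7) = 99884400 subsets S of size 7, where X_S = 1 if the K_7 on S is monochromatic.
For a fixed S, the K_7 on S has C(7, 2) = 21 edges. P[all 21 edges red] = (1/2)^21, and likewise for blue, so P[monochromatic] = 2·(1/2)^21 = 2^{1 − 21} = 1/1048576.
By linearity: E[X] = C(50, 7) · 2^{1 − 21} = 99884400 · 1/1048576 = 6242775/65536.
Numerically: E[X] ≈ 95.257.

E[X] = C(50,7)·2^(1−C(7,2)) = 6242775/65536 ≈ 95.257.


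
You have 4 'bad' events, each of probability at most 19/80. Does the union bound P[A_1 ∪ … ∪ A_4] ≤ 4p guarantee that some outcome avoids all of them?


Union bound: P[∪_{i=1}^{4} A_i] ≤ Σ_i P[A_i] ≤ 4·p = 4·(19/80) = 19/20.
Numerically: 19/20 ≈ 0.9500000.
Is 19/20 < 1? YES.
Since P[∪ A_i] ≤ 19/20 < 1, the complement has P[∩ A_i^c] ≥ 1 − 19/20 = 1/20 > 0, so some outcome avoids every A_i.

4·p = 19/20 ≈ 0.9500000; existence CERTIFIED by the union bound.


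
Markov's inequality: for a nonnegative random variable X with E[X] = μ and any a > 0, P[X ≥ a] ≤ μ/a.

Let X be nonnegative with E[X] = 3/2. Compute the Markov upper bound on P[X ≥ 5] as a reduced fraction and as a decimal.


μ = E[X] = 3/2, a = 5.
Markov: P[X ≥ 5] ≤ μ/a = (3/2)/5 = 3/10.
Numerically: ≈ 0.3000.
(Since a = 5 > μ = 1.5000, the bound 3/10 is < 1 and informative.)

P[X ≥ 5] ≤ 3/10 ≈ 0.3000.


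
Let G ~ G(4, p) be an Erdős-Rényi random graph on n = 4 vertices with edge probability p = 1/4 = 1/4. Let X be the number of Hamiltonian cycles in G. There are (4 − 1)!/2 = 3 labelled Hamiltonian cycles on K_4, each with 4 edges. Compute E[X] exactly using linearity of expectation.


K_4 has (4 − 1)!/2 = 3 labelled Hamiltonian cycles.
For each such Hamiltonian cycle H, let X_H = 1 if all 4 edges of H are present in G. Then P[X_H = 1] = p^{4} = (1/4)^{4} = 1/256.
By linearity of expectation: E[X] = Σ_H E[X_H] = 3 · p^{4} = 3 · 1/256 = 3/256.
Numerically: E[X] ≈ 0.0117188.

E[X] = 3 · (1/4)^{4} = 3/256 ≈ 0.0117188.


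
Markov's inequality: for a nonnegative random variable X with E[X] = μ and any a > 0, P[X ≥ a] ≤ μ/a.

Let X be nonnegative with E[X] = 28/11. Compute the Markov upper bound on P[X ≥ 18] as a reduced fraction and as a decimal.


μ = E[X] = 28/11, a = 18.
Markov: P[X ≥ 18] ≤ μ/a = (28/11)/18 = 14/99.
Numerically: ≈ 0.141.
(Since a = 18 > μ = 2.545, the bound 14/99 is < 1 and informative.)

P[X ≥ 18] ≤ 14/99 ≈ 0.141.


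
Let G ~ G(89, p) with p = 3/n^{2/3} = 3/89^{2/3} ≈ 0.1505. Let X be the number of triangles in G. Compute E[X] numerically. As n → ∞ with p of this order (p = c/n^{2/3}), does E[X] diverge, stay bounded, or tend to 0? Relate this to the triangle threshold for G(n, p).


Number of potential triangles: C(89, 3) = 113564.
Each occurs with probability p³ ≈ (0.1505)³ ≈ 3.408661e-03.
By linearity: E[X] = C(89, 3)·p³ ≈ 113564 · 3.408661e-03 ≈ 387.1011.
Since α = 2/3 < 1, p = c/n^{2/3} ≫ 1/n is above the triangle threshold p ~ 1/n. Asymptotically E[X] ~ (c³/6)·n^{3(1−α)} = (3³/6)·n^{1} → ∞; triangles are abundant w.h.p.

E[X] ≈ 387.1011; in regime p = Θ(1/n^{2/3}) E[X] diverges (above the triangle threshold p ~ 1/n).


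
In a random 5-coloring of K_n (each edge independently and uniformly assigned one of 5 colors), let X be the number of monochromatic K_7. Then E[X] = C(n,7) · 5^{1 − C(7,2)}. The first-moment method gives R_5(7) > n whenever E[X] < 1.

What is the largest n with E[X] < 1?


We need C(n, 7) · 5^{1 − 21} < 1, i.e. C(n, 7) < 5^{21 − 1} = 95367431640625.
Check values of n near the boundary:
  n = 334: C(334, 7) = 86359460961576; 86359460961576 < 95367431640625? YES
  n = 335: C(335, 7) = 88202498238195; 88202498238195 < 95367431640625? YES
  n = 336: C(336, 7) = 90079147136880; 90079147136880 < 95367431640625? YES
  n = 337: C(337, 7) = 91989916924632; 91989916924632 < 95367431640625? YES
  n = 338: C(338, 7) = 93935323022736; 93935323022736 < 95367431640625? YES
  n = 339: C(339, 7) = 95915887062372; 95915887062372 < 95367431640625? NO
The largest n with C(n, 7) < 95367431640625 is n = 338 (where E[X] = 93935323022736/95367431640625 ≈ 0.9850). Hence R_5(7) > 338, i.e. R_5(7) ≥ 339.

Largest n = 338; hence R_5(7) > 338.


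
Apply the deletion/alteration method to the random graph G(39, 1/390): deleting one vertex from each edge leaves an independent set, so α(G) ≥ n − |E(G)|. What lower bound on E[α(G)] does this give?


E[|E(G)|] = C(39, 2)·p = 741 · (1/390) = 19/10.
E[α(G)] ≥ n − E[|E(G)|] = 39 − 19/10 = 371/10.
Numerically: ≈ 37.100.
(This is only a lower bound; the true E[α(G)] may be larger.)

E[α(G)] ≥ 371/10 ≈ 37.100.


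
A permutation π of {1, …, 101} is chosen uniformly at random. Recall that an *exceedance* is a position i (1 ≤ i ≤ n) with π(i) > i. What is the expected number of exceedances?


Write X = Σ_{i=1}^{101} X_i, where X_i = 1_{π(i) > i}.
For each fixed i, π(i) is uniform over {1, …, 101} (marginal of a uniform permutation), so P[π(i) > i] = (n − i)/n. Summing: Σ_{i=1}^{101} (n − i)/n = (0 + 1 + … + 100)/101 = 101(101 − 1)/(2·101) = (101 − 1)/2.
Hence E[X] = Σ_{i=1}^{101} (101 − i)/101 = 50 ≈ 50.00000.

E[X] = 50 = 50.00000.


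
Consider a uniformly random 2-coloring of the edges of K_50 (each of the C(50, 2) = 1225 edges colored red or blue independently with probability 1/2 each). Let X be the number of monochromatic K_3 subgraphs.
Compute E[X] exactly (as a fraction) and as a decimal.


Let X = Σ_S X_S over the C(50, 3) = 19600 subsets S of size 3, where X_S = 1 if the K_3 on S is monochromatic.
For a fixed S, the K_3 on S has C(3, 2) = 3 edges. P[all 3 edges red] = (1/2)^3, and likewise for blue, so P[monochromatic] = 2·(1/2)^3 = 2^{1 − 3} = 1/4.
Summing: E[X] = C(50, 3) · 2^{1 − 3} = 19600 · 1/4 = 4900.
Numerically: E[X] ≈ 4900.000.

E[X] = C(50,3)·2^(1−C(3,2)) = 4900 ≈ 4900.000.


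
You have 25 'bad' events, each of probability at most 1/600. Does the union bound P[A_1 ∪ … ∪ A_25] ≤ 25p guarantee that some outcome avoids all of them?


Union bound: P[∪_{i=1}^{25} A_i] ≤ Σ_i P[A_i] ≤ 25·p = 25·(1/600) = 1/24.
Numerically: 1/24 ≈ 0.0417.
Is 1/24 < 1? YES.
Since P[∪ A_i] ≤ 1/24 < 1, the complement has P[∩ A_i^c] ≥ 1 − 1/24 = 23/24 > 0, so some outcome avoids every A_i.

25·p = 1/24 ≈ 0.0417; existence CERTIFIED by the union bound.


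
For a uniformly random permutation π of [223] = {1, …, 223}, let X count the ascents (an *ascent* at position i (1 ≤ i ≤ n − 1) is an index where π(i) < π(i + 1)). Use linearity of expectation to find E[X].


Write X = Σ X_I over i = 1, …, 222, with X_I the indicator of one ascent.
There are 222 indicators.
For each fixed i, the pair (π(i), π(i+1)) is a uniformly random ordered pair of distinct values from {1, …, 223}; by symmetry P[π(i) < π(i+1)] = 1/2.
By linearity: E[X] = 222 · (1/2) = (223 − 1) · (1/2) = 111 ≈ 111.0000.

E[X] = 111 = 111.0000.


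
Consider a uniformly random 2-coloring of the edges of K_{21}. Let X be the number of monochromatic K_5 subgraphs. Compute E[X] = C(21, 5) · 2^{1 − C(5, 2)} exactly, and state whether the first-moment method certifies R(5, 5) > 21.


E[X] = C(21, 5) · 2^{1 − 10} = 20349 · 2^{−9} = 20349/512.
As a reduced fraction: E[X] = 20349/512 ≈ 39.744141.
Is E[X] < 1? NO.
Since E[X] ≥ 1, the first-moment bound is inconclusive at n = 21; it does NOT by itself certify R(5, 5) > 21.

E[X] = 20349/512 ≈ 39.744141; E[X] ≥ 1; first-moment method inconclusive here.


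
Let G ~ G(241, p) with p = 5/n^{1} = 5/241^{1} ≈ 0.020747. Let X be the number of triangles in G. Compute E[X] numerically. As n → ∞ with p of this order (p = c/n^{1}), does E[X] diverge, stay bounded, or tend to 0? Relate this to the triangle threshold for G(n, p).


Number of potential triangles: C(241, 3) = 2303960.
Each occurs with probability p³ ≈ (0.020747)³ ≈ 8.9301527e-06.
By linearity: E[X] = C(241, 3)·p³ ≈ 2303960 · 8.9301527e-06 ≈ 20.57471.
Here α = 1, so p = 5/n is exactly at the triangle threshold p ~ 1/n. Asymptotically E[X] → c³/6 = 5³/6 = 125/6 ≈ 20.83333, a bounded constant. In this regime the triangle count is asymptotically Poisson(c³/6).

E[X] ≈ 20.57471; in regime p = Θ(1/n^{1}) E[X] stays bounded (at the triangle threshold p ~ 1/n).


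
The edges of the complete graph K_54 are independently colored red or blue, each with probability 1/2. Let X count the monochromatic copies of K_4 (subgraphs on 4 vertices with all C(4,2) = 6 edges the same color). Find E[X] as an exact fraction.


Let X = Σ_S X_S over the C(54, 4) = 316251 subsets S of size 4, where X_S = 1 if the K_4 on S is monochromatic.
For a fixed S, the K_4 on S has C(4, 2) = 6 edges. P[all 6 edges red] = (1/2)^6, and likewise for blue, so P[monochromatic] = 2·(1/2)^6 = 2^{1 − 6} = 1/32.
By linearity of expectation: E[X] = C(54, 4) · 2^{1 − 6} = 316251 · 1/32 = 316251/32.
Numerically: E[X] ≈ 9882.8438.

E[X] = C(54,4)·2^(1−C(4,2)) = 316251/32 ≈ 9882.8438.


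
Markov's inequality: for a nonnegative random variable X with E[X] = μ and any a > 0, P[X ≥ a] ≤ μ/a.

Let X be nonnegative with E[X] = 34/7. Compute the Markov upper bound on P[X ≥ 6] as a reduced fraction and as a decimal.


μ = E[X] = 34/7, a = 6.
Markov: P[X ≥ 6] ≤ μ/a = (34/7)/6 = 17/21.
Numerically: ≈ 0.810.
(Since a = 6 > μ = 4.857, the bound 17/21 is < 1 and informative.)

P[X ≥ 6] ≤ 17/21 ≈ 0.810.


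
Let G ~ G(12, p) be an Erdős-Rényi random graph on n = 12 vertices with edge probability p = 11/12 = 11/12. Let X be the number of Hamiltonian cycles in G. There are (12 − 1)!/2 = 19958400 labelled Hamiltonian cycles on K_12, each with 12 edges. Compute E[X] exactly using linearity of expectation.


K_12 has (12 − 1)!/2 = 19958400 labelled Hamiltonian cycles.
For each such Hamiltonian cycle H, let X_H = 1 if all 12 edges of H are present in G. Then P[X_H = 1] = p^{12} = (11/12)^{12} = 3138428376721/8916100448256.
By linearity of expectation: E[X] = Σ_H E[X_H] = 19958400 · p^{12} = 19958400 · 3138428376721/8916100448256 = 6041474625187925/859963392.
Numerically: E[X] ≈ 7.02527e+06.

E[X] = 19958400 · (11/12)^{12} = 6041474625187925/859963392 ≈ 7.02527e+06.


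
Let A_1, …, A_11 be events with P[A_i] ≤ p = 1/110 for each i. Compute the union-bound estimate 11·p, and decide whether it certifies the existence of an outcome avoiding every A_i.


Union bound: P[∪_{i=1}^{11} A_i] ≤ Σ_i P[A_i] ≤ 11·p = 11·(1/110) = 1/10.
Numerically: 1/10 ≈ 0.100.
Is 1/10 < 1? YES.
Since P[∪ A_i] ≤ 1/10 < 1, the complement has P[∩ A_i^c] ≥ 1 − 1/10 = 9/10 > 0, so some outcome avoids every A_i.

11·p = 1/10 ≈ 0.100; existence CERTIFIED by the union bound.


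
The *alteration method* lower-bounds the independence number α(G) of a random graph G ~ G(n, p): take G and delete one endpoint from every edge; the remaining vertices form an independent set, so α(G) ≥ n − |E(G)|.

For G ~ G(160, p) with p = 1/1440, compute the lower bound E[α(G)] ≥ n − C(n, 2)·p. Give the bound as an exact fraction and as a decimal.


E[|E(G)|] = C(160, 2)·p = 12720 · (1/1440) = 53/6.
E[α(G)] ≥ n − E[|E(G)|] = 160 − 53/6 = 907/6.
Numerically: ≈ 151.167.
(This is only a lower bound; the true E[α(G)] may be larger.)

E[α(G)] ≥ 907/6 ≈ 151.167.


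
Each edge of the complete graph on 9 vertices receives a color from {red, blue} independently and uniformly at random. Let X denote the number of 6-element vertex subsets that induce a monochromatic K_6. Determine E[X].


Let X = Σ_S X_S over the C(9, 6) = 84 subsets S of size 6, where X_S = 1 if the K_6 on S is monochromatic.
For a fixed S, the K_6 on S has C(6, 2) = 15 edges. P[all 15 edges red] = (1/2)^15, and likewise for blue, so P[monochromatic] = 2·(1/2)^15 = 2^{1 − 15} = 1/16384.
By linearity: E[X] = C(9, 6) · 2^{1 − 15} = 84 · 1/16384 = 21/4096.
Numerically: E[X] ≈ 0.005.

E[X] = C(9,6)·2^(1−C(6,2)) = 21/4096 ≈ 0.005.


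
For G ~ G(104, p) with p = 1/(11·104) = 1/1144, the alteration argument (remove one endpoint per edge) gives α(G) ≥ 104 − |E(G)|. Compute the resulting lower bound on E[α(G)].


E[|E(G)|] = C(104, 2)·p = 5356 · (1/1144) = 103/22.
E[α(G)] ≥ n − E[|E(G)|] = 104 − 103/22 = 2185/22.
Numerically: ≈ 99.31818.
(This is only a lower bound; the true E[α(G)] may be larger.)

E[α(G)] ≥ 2185/22 ≈ 99.31818.


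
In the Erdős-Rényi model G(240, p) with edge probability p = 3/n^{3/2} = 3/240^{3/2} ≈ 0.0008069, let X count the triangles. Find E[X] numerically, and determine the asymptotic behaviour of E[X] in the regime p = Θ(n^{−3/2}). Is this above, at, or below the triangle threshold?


Number of potential triangles: C(240, 3) = 2275280.
Each occurs with probability p³ ≈ (0.0008069)³ ≈ 5.253070e-10.
By linearity: E[X] = C(240, 3)·p³ ≈ 2275280 · 5.253070e-10 ≈ 0.0012.
Since α = 3/2 > 1, p = c/n^{3/2} = o(1/n) is below the triangle threshold p ~ 1/n. Asymptotically E[X] ~ (c³/6)·n^{3(1−α)} = (3³/6)·n^{-1.5} → 0, so by Markov's inequality G has no triangles w.h.p.

E[X] ≈ 0.0012; in regime p = Θ(1/n^{3/2}) E[X] tends to 0 (below the triangle threshold p ~ 1/n).


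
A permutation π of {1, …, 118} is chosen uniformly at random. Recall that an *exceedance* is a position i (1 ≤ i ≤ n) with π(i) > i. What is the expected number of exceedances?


Write X = Σ_{i=1}^{118} X_i, where X_i = 1_{π(i) > i}.
For each fixed i, π(i) is uniform over {1, …, 118} (marginal of a uniform permutation), so P[π(i) > i] = (n − i)/n. Summing: Σ_{i=1}^{118} (n − i)/n = (0 + 1 + … + 117)/118 = 118(118 − 1)/(2·118) = (118 − 1)/2.
Hence E[X] = Σ_{i=1}^{118} (118 − i)/118 = 117/2 ≈ 58.500000.

E[X] = 117/2 = 58.500000.


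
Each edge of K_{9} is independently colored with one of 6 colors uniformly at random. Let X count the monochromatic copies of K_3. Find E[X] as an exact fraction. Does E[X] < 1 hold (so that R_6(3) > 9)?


E[X] = C(9, 3) · 6^{1 − 3} = 84 · 6^{−2} = 84/36.
As a reduced fraction: E[X] = 7/3 ≈ 2.333.
Is E[X] < 1? NO.
Since E[X] ≥ 1, the first-moment bound is inconclusive at n = 9; it does NOT by itself certify R_6(3) > 9.

E[X] = 7/3 ≈ 2.333; E[X] ≥ 1; first-moment method inconclusive here.


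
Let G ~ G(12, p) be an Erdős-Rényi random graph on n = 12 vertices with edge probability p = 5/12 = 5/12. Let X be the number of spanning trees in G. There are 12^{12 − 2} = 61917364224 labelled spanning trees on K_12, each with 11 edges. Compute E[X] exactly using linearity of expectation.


K_12 has 12^{12 − 2} = 61917364224 labelled spanning trees.
For each such spanning tree H, let X_H = 1 if all 11 edges of H are present in G. Then P[X_H = 1] = p^{11} = (5/12)^{11} = 48828125/743008370688.
Summing the indicators: E[X] = Σ_H E[X_H] = 61917364224 · p^{11} = 61917364224 · 48828125/743008370688 = 48828125/12.
Numerically: E[X] ≈ 4.07e+06.

E[X] = 61917364224 · (5/12)^{11} = 48828125/12 ≈ 4.07e+06.


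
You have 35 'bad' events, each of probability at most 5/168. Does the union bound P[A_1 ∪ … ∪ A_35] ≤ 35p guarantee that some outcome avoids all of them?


Union bound: P[∪_{i=1}^{35} A_i] ≤ Σ_i P[A_i] ≤ 35·p = 35·(5/168) = 25/24.
Numerically: 25/24 ≈ 1.0417.
Is 25/24 < 1? NO.
Since the bound 25/24 is ≥ 1, the union bound is uninformative here; it does NOT by itself certify existence.

35·p = 25/24 ≈ 1.0417; existence NOT certified by the union bound.


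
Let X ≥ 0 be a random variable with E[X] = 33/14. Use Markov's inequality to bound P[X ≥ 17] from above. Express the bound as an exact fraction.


μ = E[X] = 33/14, a = 17.
Markov: P[X ≥ 17] ≤ μ/a = (33/14)/17 = 33/238.
Numerically: ≈ 0.1387.
(Since a = 17 > μ = 2.3571, the bound 33/238 is < 1 and informative.)

P[X ≥ 17] ≤ 33/238 ≈ 0.1387.


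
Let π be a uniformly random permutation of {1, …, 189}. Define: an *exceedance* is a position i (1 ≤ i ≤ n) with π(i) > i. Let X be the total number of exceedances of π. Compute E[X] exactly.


Write X = Σ_{i=1}^{189} X_i, where X_i = 1_{π(i) > i}.
For each fixed i, π(i) is uniform over {1, …, 189} (marginal of a uniform permutation), so P[π(i) > i] = (n − i)/n. Summing: Σ_{i=1}^{189} (n − i)/n = (0 + 1 + … + 188)/189 = 189(189 − 1)/(2·189) = (189 − 1)/2.
Hence E[X] = Σ_{i=1}^{189} (189 − i)/189 = 94 ≈ 94.000.

E[X] = 94 = 94.000.


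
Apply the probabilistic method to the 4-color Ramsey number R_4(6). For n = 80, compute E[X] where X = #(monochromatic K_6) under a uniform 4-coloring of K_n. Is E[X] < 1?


E[X] = C(80, 6) · 4^{1 − 15} = 300500200 · 4^{−14} = 300500200/268435456.
As a reduced fraction: E[X] = 37562525/33554432 ≈ 1.119450.
Is E[X] < 1? NO.
Since E[X] ≥ 1, the first-moment bound is inconclusive at n = 80; it does NOT by itself certify R_4(6) > 80.

E[X] = 37562525/33554432 ≈ 1.119450; E[X] ≥ 1; first-moment method inconclusive here.


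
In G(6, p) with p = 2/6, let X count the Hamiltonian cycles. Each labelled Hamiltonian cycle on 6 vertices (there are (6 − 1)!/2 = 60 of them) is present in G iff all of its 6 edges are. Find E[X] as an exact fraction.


K_6 has (6 − 1)!/2 = 60 labelled Hamiltonian cycles.
For each such Hamiltonian cycle H, let X_H = 1 if all 6 edges of H are present in G. Then P[X_H = 1] = p^{6} = (1/3)^{6} = 1/729.
By linearity of expectation: E[X] = Σ_H E[X_H] = 60 · p^{6} = 60 · 1/729 = 20/243.
Numerically: E[X] ≈ 0.0823.

E[X] = 60 · (1/3)^{6} = 20/243 ≈ 0.0823.


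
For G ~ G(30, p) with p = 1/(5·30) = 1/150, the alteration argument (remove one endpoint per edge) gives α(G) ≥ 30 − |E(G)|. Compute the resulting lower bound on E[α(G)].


E[|E(G)|] = C(30, 2)·p = 435 · (1/150) = 29/10.
E[α(G)] ≥ n − E[|E(G)|] = 30 − 29/10 = 271/10.
Numerically: ≈ 27.100.
(This is only a lower bound; the true E[α(G)] may be larger.)

E[α(G)] ≥ 271/10 ≈ 27.100.


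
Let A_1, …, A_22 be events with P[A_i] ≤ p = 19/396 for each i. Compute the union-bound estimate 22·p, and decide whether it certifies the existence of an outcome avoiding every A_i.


Union bound: P[∪_{i=1}^{22} A_i] ≤ Σ_i P[A_i] ≤ 22·p = 22·(19/396) = 19/18.
Numerically: 19/18 ≈ 1.0556.
Is 19/18 < 1? NO.
Since the bound 19/18 is ≥ 1, the union bound is uninformative here; it does NOT by itself certify existence.

22·p = 19/18 ≈ 1.0556; existence NOT certified by the union bound.


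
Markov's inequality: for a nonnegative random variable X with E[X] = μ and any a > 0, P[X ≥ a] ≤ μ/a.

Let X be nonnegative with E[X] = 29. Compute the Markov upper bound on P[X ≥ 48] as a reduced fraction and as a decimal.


μ = E[X] = 29, a = 48.
Markov: P[X ≥ 48] ≤ μ/a = (29)/48 = 29/48.
Numerically: ≈ 0.60417.
(Since a = 48 > μ = 29.00000, the bound 29/48 is < 1 and informative.)

P[X ≥ 48] ≤ 29/48 ≈ 0.60417.


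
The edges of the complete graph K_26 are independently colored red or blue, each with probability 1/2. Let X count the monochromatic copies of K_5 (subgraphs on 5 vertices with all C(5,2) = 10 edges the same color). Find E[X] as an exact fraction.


Let X = Σ_S X_S over the C(26, 5) = 65780 subsets S of size 5, where X_S = 1 if the K_5 on S is monochromatic.
For a fixed S, the K_5 on S has C(5, 2) = 10 edges. P[all 10 edges red] = (1/2)^10, and likewise for blue, so P[monochromatic] = 2·(1/2)^10 = 2^{1 − 10} = 1/512.
By linearity of expectation: E[X] = C(26, 5) · 2^{1 − 10} = 65780 · 1/512 = 16445/128.
Numerically: E[X] ≈ 128.476562.

E[X] = C(26,5)·2^(1−C(5,2)) = 16445/128 ≈ 128.476562.


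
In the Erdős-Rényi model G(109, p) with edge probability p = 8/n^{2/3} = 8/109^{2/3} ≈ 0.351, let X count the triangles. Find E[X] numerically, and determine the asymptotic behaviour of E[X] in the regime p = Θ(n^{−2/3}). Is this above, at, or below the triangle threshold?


Number of potential triangles: C(109, 3) = 209934.
Each occurs with probability p³ ≈ (0.351)³ ≈ 4.30940e-02.
By linearity: E[X] = C(109, 3)·p³ ≈ 209934 · 4.30940e-02 ≈ 9046.899.
Since α = 2/3 < 1, p = c/n^{2/3} ≫ 1/n is above the triangle threshold p ~ 1/n. Asymptotically E[X] ~ (c³/6)·n^{3(1−α)} = (8³/6)·n^{1} → ∞; triangles are abundant w.h.p.

E[X] ≈ 9046.899; in regime p = Θ(1/n^{2/3}) E[X] diverges (above the triangle threshold p ~ 1/n).


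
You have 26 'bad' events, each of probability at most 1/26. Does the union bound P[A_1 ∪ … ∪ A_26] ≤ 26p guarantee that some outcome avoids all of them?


Union bound: P[∪_{i=1}^{26} A_i] ≤ Σ_i P[A_i] ≤ 26·p = 26·(1/26) = 1.
Numerically: 1 ≈ 1.00000.
Is 1 < 1? NO.
Since the bound 1 is ≥ 1, the union bound is uninformative here; it does NOT by itself certify existence.

26·p = 1 ≈ 1.00000; existence NOT certified by the union bound.


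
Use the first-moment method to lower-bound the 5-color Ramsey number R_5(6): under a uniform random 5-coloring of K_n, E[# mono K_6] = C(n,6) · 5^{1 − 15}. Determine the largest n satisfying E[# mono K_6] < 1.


We need C(n, 6) · 5^{1 − 15} < 1, i.e. C(n, 6) < 5^{15 − 1} = 6103515625.
Check values of n near the boundary:
  n = 128: C(128, 6) = 5423611200; 5423611200 < 6103515625? YES
  n = 129: C(129, 6) = 5688177600; 5688177600 < 6103515625? YES
  n = 130: C(130, 6) = 5963412000; 5963412000 < 6103515625? YES
  n = 131: C(131, 6) = 6249655776; 6249655776 < 6103515625? NO
The largest n with C(n, 6) < 6103515625 is n = 130 (where E[X] = 47707296/48828125 ≈ 0.977). Hence R_5(6) > 130, i.e. R_5(6) ≥ 131.

Largest n = 130; hence R_5(6) > 130.


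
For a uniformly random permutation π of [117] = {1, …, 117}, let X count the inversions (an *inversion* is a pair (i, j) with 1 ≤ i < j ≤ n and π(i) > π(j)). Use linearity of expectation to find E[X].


Write X = Σ X_I over the C(117, 2) = 6786 pairs i < j, with X_I the indicator of one inversion.
There are 6786 indicators.
For each fixed pair i < j, the values π(i) and π(j) are two distinct elements of {1, …, 117} in uniformly random order; by symmetry P[π(i) > π(j)] = 1/2.
By linearity: E[X] = 6786 · (1/2) = C(117, 2) · (1/2) = 6786/2 = 3393 ≈ 3393.000.

E[X] = 3393 = 3393.000.


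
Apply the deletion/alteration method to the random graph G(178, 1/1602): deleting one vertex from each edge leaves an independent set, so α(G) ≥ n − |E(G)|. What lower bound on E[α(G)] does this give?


E[|E(G)|] = C(178, 2)·p = 15753 · (1/1602) = 59/6.
E[α(G)] ≥ n − E[|E(G)|] = 178 − 59/6 = 1009/6.
Numerically: ≈ 168.167.
(This is only a lower bound; the true E[α(G)] may be larger.)

E[α(G)] ≥ 1009/6 ≈ 168.167.


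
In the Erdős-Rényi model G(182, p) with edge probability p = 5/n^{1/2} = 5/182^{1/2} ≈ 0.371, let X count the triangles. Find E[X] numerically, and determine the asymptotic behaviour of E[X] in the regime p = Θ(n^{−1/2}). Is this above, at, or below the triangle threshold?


Number of potential triangles: C(182, 3) = 988260.
Each occurs with probability p³ ≈ (0.371)³ ≈ 5.09100e-02.
By linearity: E[X] = C(182, 3)·p³ ≈ 988260 · 5.09100e-02 ≈ 50312.297.
Since α = 1/2 < 1, p = c/n^{1/2} ≫ 1/n is above the triangle threshold p ~ 1/n. Asymptotically E[X] ~ (c³/6)·n^{3(1−α)} = (5³/6)·n^{1.5} → ∞; triangles are abundant w.h.p.

E[X] ≈ 50312.297; in regime p = Θ(1/n^{1/2}) E[X] diverges (above the triangle threshold p ~ 1/n).


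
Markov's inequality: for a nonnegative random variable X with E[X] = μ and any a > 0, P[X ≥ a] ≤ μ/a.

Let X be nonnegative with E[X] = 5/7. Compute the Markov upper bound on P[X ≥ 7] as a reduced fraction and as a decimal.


μ = E[X] = 5/7, a = 7.
Markov: P[X ≥ 7] ≤ μ/a = (5/7)/7 = 5/49.
Numerically: ≈ 0.102041.
(Since a = 7 > μ = 0.714286, the bound 5/49 is < 1 and informative.)

P[X ≥ 7] ≤ 5/49 ≈ 0.102041.


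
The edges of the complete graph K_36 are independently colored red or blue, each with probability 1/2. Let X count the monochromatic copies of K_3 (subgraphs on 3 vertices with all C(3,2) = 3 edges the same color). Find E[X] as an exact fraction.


Let X = Σ_S X_S over the C(36, 3) = 7140 subsets S of size 3, where X_S = 1 if the K_3 on S is monochromatic.
For a fixed S, the K_3 on S has C(3, 2) = 3 edges. P[all 3 edges red] = (1/2)^3, and likewise for blue, so P[monochromatic] = 2·(1/2)^3 = 2^{1 − 3} = 1/4.
By linearity of expectation: E[X] = C(36, 3) · 2^{1 − 3} = 7140 · 1/4 = 1785.
Numerically: E[X] ≈ 1785.00000.

E[X] = C(36,3)·2^(1−C(3,2)) = 1785 ≈ 1785.00000.


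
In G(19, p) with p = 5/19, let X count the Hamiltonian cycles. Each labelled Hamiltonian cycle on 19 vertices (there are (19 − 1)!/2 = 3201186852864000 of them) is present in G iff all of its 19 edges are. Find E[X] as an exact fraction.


K_19 has (19 − 1)!/2 = 3201186852864000 labelled Hamiltonian cycles.
For each such Hamiltonian cycle H, let X_H = 1 if all 19 edges of H are present in G. Then P[X_H = 1] = p^{19} = (5/19)^{19} = 19073486328125/1978419655660313589123979.
By linearity: E[X] = Σ_H E[X_H] = 3201186852864000 · p^{19} = 3201186852864000 · 19073486328125/1978419655660313589123979 = 61057793671875000000000000000/1978419655660313589123979.
Numerically: E[X] ≈ 30861.9.

E[X] = 3201186852864000 · (5/19)^{19} = 61057793671875000000000000000/1978419655660313589123979 ≈ 30861.9.


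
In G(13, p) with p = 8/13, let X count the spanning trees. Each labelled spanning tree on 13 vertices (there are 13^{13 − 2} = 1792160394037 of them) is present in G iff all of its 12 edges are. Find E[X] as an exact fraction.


K_13 has 13^{13 − 2} = 1792160394037 labelled spanning trees.
For each such spanning tree H, let X_H = 1 if all 12 edges of H are present in G. Then P[X_H = 1] = p^{12} = (8/13)^{12} = 68719476736/23298085122481.
By linearity of expectation: E[X] = Σ_H E[X_H] = 1792160394037 · p^{12} = 1792160394037 · 68719476736/23298085122481 = 68719476736/13.
Numerically: E[X] ≈ 5.2861e+09.

E[X] = 1792160394037 · (8/13)^{12} = 68719476736/13 ≈ 5.2861e+09.


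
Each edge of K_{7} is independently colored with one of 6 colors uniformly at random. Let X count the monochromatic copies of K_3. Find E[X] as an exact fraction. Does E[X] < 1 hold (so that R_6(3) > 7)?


E[X] = C(7, 3) · 6^{1 − 3} = 35 · 6^{−2} = 35/36.
As a reduced fraction: E[X] = 35/36 ≈ 0.972.
Is E[X] < 1? YES.
Since E[X] < 1, there exists a 6-coloring of K_{7} with no monochromatic K_3; hence R_6(3) > 7.

E[X] = 35/36 ≈ 0.972; E[X] < 1, so R_6(3) > 7.


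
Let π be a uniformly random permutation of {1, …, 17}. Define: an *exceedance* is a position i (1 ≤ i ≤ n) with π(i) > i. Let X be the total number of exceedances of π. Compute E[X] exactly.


Write X = Σ_{i=1}^{17} X_i, where X_i = 1_{π(i) > i}.
For each fixed i, π(i) is uniform over {1, …, 17} (marginal of a uniform permutation), so P[π(i) > i] = (n − i)/n. Summing: Σ_{i=1}^{17} (n − i)/n = (0 + 1 + … + 16)/17 = 17(17 − 1)/(2·17) = (17 − 1)/2.
Hence E[X] = Σ_{i=1}^{17} (17 − i)/17 = 8 ≈ 8.00000.

E[X] = 8 = 8.00000.


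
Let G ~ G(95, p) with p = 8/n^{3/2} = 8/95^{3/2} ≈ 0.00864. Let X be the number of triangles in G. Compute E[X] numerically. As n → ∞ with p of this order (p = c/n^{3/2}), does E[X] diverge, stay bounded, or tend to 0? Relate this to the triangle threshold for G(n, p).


Number of potential triangles: C(95, 3) = 138415.
Each occurs with probability p³ ≈ (0.00864)³ ≈ 6.449317e-07.
By linearity: E[X] = C(95, 3)·p³ ≈ 138415 · 6.449317e-07 ≈ 0.0893.
Since α = 3/2 > 1, p = c/n^{3/2} = o(1/n) is below the triangle threshold p ~ 1/n. Asymptotically E[X] ~ (c³/6)·n^{3(1−α)} = (8³/6)·n^{-1.5} → 0, so by Markov's inequality G has no triangles w.h.p.

E[X] ≈ 0.0893; in regime p = Θ(1/n^{3/2}) E[X] tends to 0 (below the triangle threshold p ~ 1/n).


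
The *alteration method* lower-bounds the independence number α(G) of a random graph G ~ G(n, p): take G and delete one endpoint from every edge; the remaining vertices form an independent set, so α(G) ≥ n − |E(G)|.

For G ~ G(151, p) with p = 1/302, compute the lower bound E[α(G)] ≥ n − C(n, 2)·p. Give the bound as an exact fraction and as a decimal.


E[|E(G)|] = C(151, 2)·p = 11325 · (1/302) = 75/2.
E[α(G)] ≥ n − E[|E(G)|] = 151 − 75/2 = 227/2.
Numerically: ≈ 113.50000.
(This is only a lower bound; the true E[α(G)] may be larger.)

E[α(G)] ≥ 227/2 ≈ 113.50000.


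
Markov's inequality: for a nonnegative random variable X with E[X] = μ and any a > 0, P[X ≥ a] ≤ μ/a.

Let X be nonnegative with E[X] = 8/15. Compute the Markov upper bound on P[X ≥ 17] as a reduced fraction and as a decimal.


μ = E[X] = 8/15, a = 17.
Markov: P[X ≥ 17] ≤ μ/a = (8/15)/17 = 8/255.
Numerically: ≈ 0.03137.
(Since a = 17 > μ = 0.53333, the bound 8/255 is < 1 and informative.)

P[X ≥ 17] ≤ 8/255 ≈ 0.03137.


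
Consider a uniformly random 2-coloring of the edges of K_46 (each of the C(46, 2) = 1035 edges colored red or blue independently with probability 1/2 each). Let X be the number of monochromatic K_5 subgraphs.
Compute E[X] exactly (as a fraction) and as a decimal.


Let X = Σ_S X_S over the C(46, 5) = 1370754 subsets S of size 5, where X_S = 1 if the K_5 on S is monochromatic.
For a fixed S, the K_5 on S has C(5, 2) = 10 edges. P[all 10 edges red] = (1/2)^10, and likewise for blue, so P[monochromatic] = 2·(1/2)^10 = 2^{1 − 10} = 1/512.
By linearity of expectation: E[X] = C(46, 5) · 2^{1 − 10} = 1370754 · 1/512 = 685377/256.
Numerically: E[X] ≈ 2677.25391.

E[X] = C(46,5)·2^(1−C(5,2)) = 685377/256 ≈ 2677.25391.


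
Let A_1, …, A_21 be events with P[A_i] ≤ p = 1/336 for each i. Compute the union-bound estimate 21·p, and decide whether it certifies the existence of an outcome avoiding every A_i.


Union bound: P[∪_{i=1}^{21} A_i] ≤ Σ_i P[A_i] ≤ 21·p = 21·(1/336) = 1/16.
Numerically: 1/16 ≈ 0.0625000.
Is 1/16 < 1? YES.
Since P[∪ A_i] ≤ 1/16 < 1, the complement has P[∩ A_i^c] ≥ 1 − 1/16 = 15/16 > 0, so some outcome avoids every A_i.

21·p = 1/16 ≈ 0.0625000; existence CERTIFIED by the union bound.


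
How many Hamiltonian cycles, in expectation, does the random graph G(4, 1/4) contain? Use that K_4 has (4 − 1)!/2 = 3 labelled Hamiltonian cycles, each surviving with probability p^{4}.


K_4 has (4 − 1)!/2 = 3 labelled Hamiltonian cycles.
For each such Hamiltonian cycle H, let X_H = 1 if all 4 edges of H are present in G. Then P[X_H = 1] = p^{4} = (1/4)^{4} = 1/256.
By linearity of expectation: E[X] = Σ_H E[X_H] = 3 · p^{4} = 3 · 1/256 = 3/256.
Numerically: E[X] ≈ 0.0117188.

E[X] = 3 · (1/4)^{4} = 3/256 ≈ 0.0117188.


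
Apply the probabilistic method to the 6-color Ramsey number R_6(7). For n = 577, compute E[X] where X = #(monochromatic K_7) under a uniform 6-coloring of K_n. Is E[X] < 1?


E[X] = C(577, 7) · 6^{1 − 21} = 4073186129881440 · 6^{−20} = 4073186129881440/3656158440062976.
As a reduced fraction: E[X] = 42429022186265/38084983750656 ≈ 1.1141.
Is E[X] < 1? NO.
Since E[X] ≥ 1, the first-moment bound is inconclusive at n = 577; it does NOT by itself certify R_6(7) > 577.

E[X] = 42429022186265/38084983750656 ≈ 1.1141; E[X] ≥ 1; first-moment method inconclusive here.


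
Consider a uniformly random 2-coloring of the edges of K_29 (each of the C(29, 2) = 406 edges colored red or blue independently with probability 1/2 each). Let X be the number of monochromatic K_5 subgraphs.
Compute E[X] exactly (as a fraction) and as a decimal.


Let X = Σ_S X_S over the C(29, 5) = 118755 subsets S of size 5, where X_S = 1 if the K_5 on S is monochromatic.
For a fixed S, the K_5 on S has C(5, 2) = 10 edges. P[all 10 edges red] = (1/2)^10, and likewise for blue, so P[monochromatic] = 2·(1/2)^10 = 2^{1 − 10} = 1/512.
By linearity of expectation: E[X] = C(29, 5) · 2^{1 − 10} = 118755 · 1/512 = 118755/512.
Numerically: E[X] ≈ 231.94336.

E[X] = C(29,5)·2^(1−C(5,2)) = 118755/512 ≈ 231.94336.


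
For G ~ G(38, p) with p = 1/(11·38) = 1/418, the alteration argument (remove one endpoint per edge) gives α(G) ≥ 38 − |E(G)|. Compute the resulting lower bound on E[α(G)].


E[|E(G)|] = C(38, 2)·p = 703 · (1/418) = 37/22.
E[α(G)] ≥ n − E[|E(G)|] = 38 − 37/22 = 799/22.
Numerically: ≈ 36.3182.
(This is only a lower bound; the true E[α(G)] may be larger.)

E[α(G)] ≥ 799/22 ≈ 36.3182.


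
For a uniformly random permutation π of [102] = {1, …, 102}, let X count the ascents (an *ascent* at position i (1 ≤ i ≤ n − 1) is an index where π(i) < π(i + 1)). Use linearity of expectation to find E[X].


Write X = Σ X_I over i = 1, …, 101, with X_I the indicator of one ascent.
There are 101 indicators.
For each fixed i, the pair (π(i), π(i+1)) is a uniformly random ordered pair of distinct values from {1, …, 102}; by symmetry P[π(i) < π(i+1)] = 1/2.
By linearity: E[X] = 101 · (1/2) = (102 − 1) · (1/2) = 101/2 ≈ 50.500.

E[X] = 101/2 = 50.500.


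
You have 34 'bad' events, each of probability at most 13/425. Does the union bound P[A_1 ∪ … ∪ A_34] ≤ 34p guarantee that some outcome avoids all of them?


Union bound: P[∪_{i=1}^{34} A_i] ≤ Σ_i P[A_i] ≤ 34·p = 34·(13/425) = 26/25.
Numerically: 26/25 ≈ 1.040000.
Is 26/25 < 1? NO.
Since the bound 26/25 is ≥ 1, the union bound is uninformative here; it does NOT by itself certify existence.

34·p = 26/25 ≈ 1.040000; existence NOT certified by the union bound.


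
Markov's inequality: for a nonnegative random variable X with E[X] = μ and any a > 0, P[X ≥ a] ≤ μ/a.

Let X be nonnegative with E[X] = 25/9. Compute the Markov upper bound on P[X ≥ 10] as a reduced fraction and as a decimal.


μ = E[X] = 25/9, a = 10.
Markov: P[X ≥ 10] ≤ μ/a = (25/9)/10 = 5/18.
Numerically: ≈ 0.27778.
(Since a = 10 > μ = 2.77778, the bound 5/18 is < 1 and informative.)

P[X ≥ 10] ≤ 5/18 ≈ 0.27778.


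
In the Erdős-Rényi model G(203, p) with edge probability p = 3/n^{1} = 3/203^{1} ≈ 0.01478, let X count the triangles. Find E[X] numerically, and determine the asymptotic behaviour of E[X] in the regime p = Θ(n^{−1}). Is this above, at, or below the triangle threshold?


Number of potential triangles: C(203, 3) = 1373701.
Each occurs with probability p³ ≈ (0.01478)³ ≈ 3.227570e-06.
By linearity: E[X] = C(203, 3)·p³ ≈ 1373701 · 3.227570e-06 ≈ 4.4337.
Here α = 1, so p = 3/n is exactly at the triangle threshold p ~ 1/n. Asymptotically E[X] → c³/6 = 3³/6 = 9/2 ≈ 4.5000, a bounded constant. In this regime the triangle count is asymptotically Poisson(c³/6).

E[X] ≈ 4.4337; in regime p = Θ(1/n^{1}) E[X] stays bounded (at the triangle threshold p ~ 1/n).


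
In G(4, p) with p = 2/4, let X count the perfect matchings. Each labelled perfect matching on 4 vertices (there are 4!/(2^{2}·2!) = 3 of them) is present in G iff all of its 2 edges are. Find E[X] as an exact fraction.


K_4 has 4!/(2^{2}·2!) = 3 labelled perfect matchings.
For each such perfect matching H, let X_H = 1 if all 2 edges of H are present in G. Then P[X_H = 1] = p^{2} = (1/2)^{2} = 1/4.
By linearity: E[X] = Σ_H E[X_H] = 3 · p^{2} = 3 · 1/4 = 3/4.
Numerically: E[X] ≈ 0.75.

E[X] = 3 · (1/2)^{2} = 3/4 ≈ 0.75.


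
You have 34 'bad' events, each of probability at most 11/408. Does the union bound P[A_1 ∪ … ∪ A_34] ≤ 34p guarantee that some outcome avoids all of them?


Union bound: P[∪_{i=1}^{34} A_i] ≤ Σ_i P[A_i] ≤ 34·p = 34·(11/408) = 11/12.
Numerically: 11/12 ≈ 0.916667.
Is 11/12 < 1? YES.
Since P[∪ A_i] ≤ 11/12 < 1, the complement has P[∩ A_i^c] ≥ 1 − 11/12 = 1/12 > 0, so some outcome avoids every A_i.

34·p = 11/12 ≈ 0.916667; existence CERTIFIED by the union bound.


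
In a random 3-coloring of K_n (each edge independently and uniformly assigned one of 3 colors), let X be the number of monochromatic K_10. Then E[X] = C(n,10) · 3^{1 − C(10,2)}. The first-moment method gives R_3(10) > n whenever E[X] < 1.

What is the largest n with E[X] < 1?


We need C(n, 10) · 3^{1 − 45} < 1, i.e. C(n, 10) < 3^{45 − 1} = 984770902183611232881.
Check values of n near the boundary:
  n = 567: C(567, 10) = 873787071273467749398; 873787071273467749398 < 984770902183611232881? YES
  n = 568: C(568, 10) = 889446337783744949208; 889446337783744949208 < 984770902183611232881? YES
  n = 569: C(569, 10) = 905357721286137524328; 905357721286137524328 < 984770902183611232881? YES
  n = 570: C(570, 10) = 921524823451961408691; 921524823451961408691 < 984770902183611232881? YES
  n = 571: C(571, 10) = 937951290893172842001; 937951290893172842001 < 984770902183611232881? YES
  n = 572: C(572, 10) = 954640815642161682606; 954640815642161682606 < 984770902183611232881? YES
  n = 573: C(573, 10) = 971597135635805762226; 971597135635805762226 < 984770902183611232881? YES
  n = 574: C(574, 10) = 988824035203816502691; 988824035203816502691 < 984770902183611232881? NO
  n = 575: C(575, 10) = 1006325345561406175305; 1006325345561406175305 < 984770902183611232881? NO
  n = 576: C(576, 10) = 1024104945306307344480; 1024104945306307344480 < 984770902183611232881? NO
The largest n with C(n, 10) < 984770902183611232881 is n = 573 (where E[X] = 35985079097622435638/36472996377170786403 ≈ 0.9866). Hence R_3(10) > 573, i.e. R_3(10) ≥ 574.

Largest n = 573; hence R_3(10) > 573.
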